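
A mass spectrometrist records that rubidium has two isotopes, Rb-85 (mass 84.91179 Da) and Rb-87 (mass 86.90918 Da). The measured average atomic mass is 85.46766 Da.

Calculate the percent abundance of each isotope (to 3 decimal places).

Rb-85: 72.170%, Rb-87: 27.830%

Writing the weighted mean with unknown fraction x of Rb-85:
84.91179·x + 86.90918·(1 − x) = 85.46766
(84.91179 − 86.90918)·x = 85.46766 − 86.90918
x = -1.44152 / -1.99739 = 0.72170 → 72.170% Rb-85, 27.830% Rb-87.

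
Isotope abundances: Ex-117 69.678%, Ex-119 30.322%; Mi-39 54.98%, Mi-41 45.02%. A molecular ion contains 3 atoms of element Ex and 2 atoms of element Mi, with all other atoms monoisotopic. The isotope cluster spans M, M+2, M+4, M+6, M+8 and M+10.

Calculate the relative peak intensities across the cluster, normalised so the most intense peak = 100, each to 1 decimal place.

Element Ex pattern (n=3): 0.33828834 : 0.44164208 : 0.19219081 : 0.02787876
Element Mi pattern (n=2): 0.30228004 : 0.49503992 : 0.20268004
Convolve the two distributions (both contribute in 2-u steps):
  M: 0.33828834×0.30228004 = 0.102258
  M+2: 0.33828834×0.49503992 + 0.44164208×0.30228004 = 0.300966
  M+4: 0.33828834×0.20268004 + 0.44164208×0.49503992 + 0.19219081×0.30228004 = 0.345290
  M+6: 0.44164208×0.20268004 + 0.19219081×0.49503992 + 0.02787876×0.30228004 = 0.193081
  M+8: 0.19219081×0.20268004 + 0.02787876×0.49503992 = 0.052754
  M+10: 0.02787876×0.20268004 = 0.005650
Scale to base peak (0.345290) = 100: 29.6 : 87.2 : 100.0 : 55.9 : 15.3 : 1.6

29.6 : 87.2 : 100.0 : 55.9 : 15.3 : 1.6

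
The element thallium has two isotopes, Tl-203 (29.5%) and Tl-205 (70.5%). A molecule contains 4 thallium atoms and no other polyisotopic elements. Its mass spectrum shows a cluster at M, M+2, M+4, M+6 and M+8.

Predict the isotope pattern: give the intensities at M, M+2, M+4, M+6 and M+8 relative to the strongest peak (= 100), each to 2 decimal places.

1.83 : 17.51 : 62.77 : 100.00 : 59.75

The 4 Tl atoms are independent, so intensities follow the terms of (0.295 + 0.705)^4.
P(M) = 0.295^4 = 0.007573
P(M+2) = 4 × 0.295^3 × 0.705^1 = 0.072396
P(M+4) = 6 × 0.295^2 × 0.705^2 = 0.259522
P(M+6) = 4 × 0.295^1 × 0.705^3 = 0.413475
P(M+8) = 0.705^4 = 0.247034
The M+6 peak is largest (0.413475); scaling to 100 gives 1.83 : 17.51 : 62.77 : 100.00 : 59.75.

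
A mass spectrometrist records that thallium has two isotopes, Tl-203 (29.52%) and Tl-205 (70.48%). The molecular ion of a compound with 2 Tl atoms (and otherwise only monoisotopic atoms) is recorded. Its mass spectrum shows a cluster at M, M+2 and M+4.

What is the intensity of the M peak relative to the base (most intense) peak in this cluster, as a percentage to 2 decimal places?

17.54%

Term probabilities: M 0.0871, M+2 0.4161, M+4 0.4967. Base peak = M+4.
P(M+4) = C(2,2) × 0.2952^0 × 0.7048^2 = 1 × 1.0000 × 0.49674304 = 0.496743 (base)
P(M) = C(2,0) × 0.2952^2 × 0.7048^0 = 1 × 0.08714304 × 1.0000 = 0.087143
Relative intensity = 0.087143 / 0.496743 × 100 = 17.54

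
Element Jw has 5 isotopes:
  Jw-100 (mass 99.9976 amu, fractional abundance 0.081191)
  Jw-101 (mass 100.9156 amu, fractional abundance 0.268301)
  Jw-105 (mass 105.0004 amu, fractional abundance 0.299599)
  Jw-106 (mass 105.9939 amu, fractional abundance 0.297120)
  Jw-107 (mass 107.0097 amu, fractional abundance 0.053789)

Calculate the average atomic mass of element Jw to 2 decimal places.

Average mass = Σ (abundance × isotope mass) = 0.081191 × 99.9976 + 0.268301 × 100.9156 + 0.299599 × 105.0004 + 0.297120 × 105.9939 + 0.053789 × 107.0097
= 8.11891 + 27.07576 + 31.45801 + 31.49291 + 5.75594 = 103.90153 amu

103.90 amu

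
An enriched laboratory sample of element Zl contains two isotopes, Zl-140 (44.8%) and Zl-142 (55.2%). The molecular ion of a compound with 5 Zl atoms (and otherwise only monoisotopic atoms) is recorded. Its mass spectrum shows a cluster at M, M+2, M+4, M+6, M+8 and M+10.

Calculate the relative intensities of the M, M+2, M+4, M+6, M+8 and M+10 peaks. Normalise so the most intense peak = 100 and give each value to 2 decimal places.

Each Zl atom is independently Zl-140 (p = 0.448) or Zl-142 (q = 0.552); the cluster is the binomial expansion (p + q)^5.
P(M) = 0.448^5 = 0.018046
P(M+2) = 5 × 0.448^4 × 0.552^1 = 0.111179
P(M+4) = 10 × 0.448^3 × 0.552^2 = 0.273976
P(M+6) = 10 × 0.448^2 × 0.552^3 = 0.337577
P(M+8) = 5 × 0.448^1 × 0.552^4 = 0.207972
P(M+10) = 0.552^5 = 0.051250
The M+6 peak is largest (0.337577); scaling to 100 gives 5.35 : 32.93 : 81.16 : 100.00 : 61.61 : 15.18.

5.35 : 32.93 : 81.16 : 100.00 : 61.61 : 15.18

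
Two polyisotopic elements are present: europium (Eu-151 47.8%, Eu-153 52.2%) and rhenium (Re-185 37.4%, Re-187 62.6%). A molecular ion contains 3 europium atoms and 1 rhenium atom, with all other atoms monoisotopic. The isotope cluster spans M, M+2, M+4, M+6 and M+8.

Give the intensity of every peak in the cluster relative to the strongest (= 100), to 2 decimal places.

Europium pattern (n=3): 0.10921535 : 0.35780594 : 0.39074206 : 0.14223665
Rhenium pattern (n=1): 0.3740 : 0.6260
Convolve the two distributions (both contribute in 2-u steps):
  M: 0.10921535×0.3740 = 0.040847
  M+2: 0.10921535×0.6260 + 0.35780594×0.3740 = 0.202188
  M+4: 0.35780594×0.6260 + 0.39074206×0.3740 = 0.370124
  M+6: 0.39074206×0.6260 + 0.14223665×0.3740 = 0.297801
  M+8: 0.14223665×0.6260 = 0.089040
Scale to base peak (0.370124) = 100: 11.04 : 54.63 : 100.00 : 80.46 : 24.06

11.04 : 54.63 : 100.00 : 80.46 : 24.06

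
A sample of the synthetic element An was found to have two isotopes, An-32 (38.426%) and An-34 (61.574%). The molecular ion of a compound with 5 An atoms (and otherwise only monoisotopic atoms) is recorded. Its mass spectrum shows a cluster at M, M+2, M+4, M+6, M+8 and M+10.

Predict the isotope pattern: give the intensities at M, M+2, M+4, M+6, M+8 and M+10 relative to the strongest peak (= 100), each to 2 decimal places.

2.43 : 19.47 : 62.41 : 100.00 : 80.12 : 25.68

The 5 An atoms are independent, so intensities follow the terms of (0.38426 + 0.61574)^5.
P(M) = 0.38426^5 = 0.008378
P(M+2) = 5 × 0.38426^4 × 0.61574^1 = 0.067122
P(M+4) = 10 × 0.38426^3 × 0.61574^2 = 0.215115
P(M+6) = 10 × 0.38426^2 × 0.61574^3 = 0.344701
P(M+8) = 5 × 0.38426^1 × 0.61574^4 = 0.276175
P(M+10) = 0.61574^5 = 0.088509
The M+6 peak is largest (0.344701); scaling to 100 gives 2.43 : 19.47 : 62.41 : 100.00 : 80.12 : 25.68.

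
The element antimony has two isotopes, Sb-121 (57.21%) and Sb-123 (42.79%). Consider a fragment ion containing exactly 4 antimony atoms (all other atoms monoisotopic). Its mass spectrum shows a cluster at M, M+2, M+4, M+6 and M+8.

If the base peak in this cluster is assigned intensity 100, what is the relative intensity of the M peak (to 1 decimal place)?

(0.5721 + 0.4279)^4 gives M 0.1071, M+2 0.3205, M+4 0.3596, M+6 0.1793, M+8 0.0335; the largest is M+4.
P(M+4) = C(4,2) × 0.5721^2 × 0.4279^2 = 6 × 0.32729841 × 0.18309841 = 0.359567 (base)
P(M) = C(4,0) × 0.5721^4 × 0.4279^0 = 1 × 0.10712425 × 1.0000 = 0.107124
Relative intensity = 0.107124 / 0.359567 × 100 = 29.8

29.8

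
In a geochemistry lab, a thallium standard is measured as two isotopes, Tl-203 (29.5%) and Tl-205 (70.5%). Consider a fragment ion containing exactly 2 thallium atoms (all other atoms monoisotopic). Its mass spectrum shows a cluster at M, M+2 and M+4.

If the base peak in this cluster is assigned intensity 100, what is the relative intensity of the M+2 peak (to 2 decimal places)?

83.69

Binomial terms of (0.295 + 0.705)^2: M 0.0870, M+2 0.4160, M+4 0.4970 → M+4 is the base peak.
P(M+4) = C(2,2) × 0.295^0 × 0.705^2 = 1 × 1.0000 × 0.497025 = 0.497025 (base)
P(M+2) = C(2,1) × 0.295^1 × 0.705^1 = 2 × 0.2950 × 0.7050 = 0.415950
Relative intensity = 0.415950 / 0.497025 × 100 = 83.69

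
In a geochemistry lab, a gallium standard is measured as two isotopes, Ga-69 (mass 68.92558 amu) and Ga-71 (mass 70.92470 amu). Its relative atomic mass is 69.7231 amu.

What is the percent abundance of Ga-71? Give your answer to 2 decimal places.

39.89%

With x = fraction of Ga-69 (so Ga-71 is 1 − x):
68.92558·x + 70.92470·(1 − x) = 69.7231
(68.92558 − 70.92470)·x = 69.7231 − 70.92470
x = -1.20160 / -1.99912 = 0.60106 → 60.11% Ga-69, 39.89% Ga-71.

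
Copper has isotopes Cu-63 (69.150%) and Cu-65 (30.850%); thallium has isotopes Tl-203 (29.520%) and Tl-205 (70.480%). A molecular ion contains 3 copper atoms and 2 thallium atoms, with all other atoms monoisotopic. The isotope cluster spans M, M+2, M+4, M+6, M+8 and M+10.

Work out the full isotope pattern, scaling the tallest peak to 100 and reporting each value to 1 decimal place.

7.9 : 48.2 : 100.0 : 83.3 : 30.2 : 4.0

Copper pattern (n=3): 0.33065611 : 0.44254842 : 0.19743483 : 0.02936064
Thallium pattern (n=2): 0.08714304 : 0.41611392 : 0.49674304
Convolve the two distributions (both contribute in 2-u steps):
  M: 0.33065611×0.08714304 = 0.028814
  M+2: 0.33065611×0.41611392 + 0.44254842×0.08714304 = 0.176156
  M+4: 0.33065611×0.49674304 + 0.44254842×0.41611392 + 0.19743483×0.08714304 = 0.365607
  M+6: 0.44254842×0.49674304 + 0.19743483×0.41611392 + 0.02936064×0.08714304 = 0.304547
  M+8: 0.19743483×0.49674304 + 0.02936064×0.41611392 = 0.110292
  M+10: 0.02936064×0.49674304 = 0.014585
Scale to base peak (0.365607) = 100: 7.9 : 48.2 : 100.0 : 83.3 : 30.2 : 4.0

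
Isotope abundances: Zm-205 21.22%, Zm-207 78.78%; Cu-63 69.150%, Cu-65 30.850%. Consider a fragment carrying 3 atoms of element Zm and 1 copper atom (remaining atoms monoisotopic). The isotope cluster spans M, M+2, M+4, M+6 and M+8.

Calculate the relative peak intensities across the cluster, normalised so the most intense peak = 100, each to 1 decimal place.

1.4 : 16.6 : 66.5 : 100.0 : 32.8

Element Zm pattern (n=3): 0.00955512 : 0.10642116 : 0.39509232 : 0.4889314
Copper pattern (n=1): 0.6915 : 0.3085
Convolve the two distributions (both contribute in 2-u steps):
  M: 0.00955512×0.6915 = 0.006607
  M+2: 0.00955512×0.3085 + 0.10642116×0.6915 = 0.076538
  M+4: 0.10642116×0.3085 + 0.39509232×0.6915 = 0.306037
  M+6: 0.39509232×0.3085 + 0.4889314×0.6915 = 0.459982
  M+8: 0.4889314×0.3085 = 0.150835
Scale to base peak (0.459982) = 100: 1.4 : 16.6 : 66.5 : 100.0 : 32.8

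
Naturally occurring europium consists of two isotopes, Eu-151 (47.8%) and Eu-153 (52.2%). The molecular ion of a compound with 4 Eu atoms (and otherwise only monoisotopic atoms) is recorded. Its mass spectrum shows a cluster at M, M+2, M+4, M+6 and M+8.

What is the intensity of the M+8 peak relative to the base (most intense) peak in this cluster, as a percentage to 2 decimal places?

(0.478 + 0.522)^4 gives M 0.0522, M+2 0.2280, M+4 0.3735, M+6 0.2720, M+8 0.0742; the largest is M+4.
P(M+4) = C(4,2) × 0.478^2 × 0.522^2 = 6 × 0.228484 × 0.272484 = 0.373549 (base)
P(M+8) = C(4,4) × 0.478^0 × 0.522^4 = 1 × 1.0000 × 0.07424753 = 0.074248
Relative intensity = 0.074248 / 0.373549 × 100 = 19.88

19.88%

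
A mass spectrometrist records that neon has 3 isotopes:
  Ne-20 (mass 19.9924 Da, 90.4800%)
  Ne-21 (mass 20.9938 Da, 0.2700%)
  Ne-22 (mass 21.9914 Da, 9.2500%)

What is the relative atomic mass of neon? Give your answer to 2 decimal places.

Weight each isotope mass by its fractional abundance: 0.904800 × 19.9924 + 0.002700 × 20.9938 + 0.092500 × 21.9914
= 18.08912 + 0.05668 + 2.03420 = 20.18000 Da

20.18 Da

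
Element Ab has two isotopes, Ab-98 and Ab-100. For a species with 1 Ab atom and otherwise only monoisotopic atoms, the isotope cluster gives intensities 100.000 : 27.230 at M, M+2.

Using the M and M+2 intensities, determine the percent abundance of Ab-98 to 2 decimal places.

78.60%

If p is the fraction of Ab that is Ab-98, then I(M+2)/I(M) = [C(1,1)·p^0·(1−p)] / p^1 = 1·(1−p)/p = 27.230/100.000 = 0.2723
(1−p)/p = 0.2723/1 = 0.2723  ⇒  p = 1/(1 + 0.2723) = 0.7860
Ab-98: 78.60%, Ab-100: 21.40%.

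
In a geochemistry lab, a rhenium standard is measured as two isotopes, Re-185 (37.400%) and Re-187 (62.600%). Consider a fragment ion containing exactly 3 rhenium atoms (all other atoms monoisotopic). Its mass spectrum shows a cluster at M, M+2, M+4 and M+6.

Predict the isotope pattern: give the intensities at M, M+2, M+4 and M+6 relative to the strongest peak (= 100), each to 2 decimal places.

11.90 : 59.74 : 100.00 : 55.79

Expanding (0.37400 + 0.62600)^3:
P(M) = 0.37400^3 = 0.052314
P(M+2) = 3 × 0.37400^2 × 0.62600^1 = 0.262687
P(M+4) = 3 × 0.37400^1 × 0.62600^2 = 0.439685
P(M+6) = 0.62600^3 = 0.245314
The M+4 peak is largest (0.439685); scaling to 100 gives 11.90 : 59.74 : 100.00 : 55.79.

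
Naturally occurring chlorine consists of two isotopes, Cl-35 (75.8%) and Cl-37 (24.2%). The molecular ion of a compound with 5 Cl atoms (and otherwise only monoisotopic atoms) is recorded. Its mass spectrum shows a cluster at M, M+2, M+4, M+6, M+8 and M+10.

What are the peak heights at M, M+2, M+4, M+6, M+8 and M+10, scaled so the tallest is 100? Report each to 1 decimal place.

Each Cl atom is independently Cl-35 (p = 0.758) or Cl-37 (q = 0.242); the cluster is the binomial expansion (p + q)^5.
P(M) = 0.758^5 = 0.250234
P(M+2) = 5 × 0.758^4 × 0.242^1 = 0.399450
P(M+4) = 10 × 0.758^3 × 0.242^2 = 0.255058
P(M+6) = 10 × 0.758^2 × 0.242^3 = 0.081430
P(M+8) = 5 × 0.758^1 × 0.242^4 = 0.012999
P(M+10) = 0.242^5 = 0.000830
The M+2 peak is largest (0.399450); scaling to 100 gives 62.6 : 100.0 : 63.9 : 20.4 : 3.3 : 0.2.

62.6 : 100.0 : 63.9 : 20.4 : 3.3 : 0.2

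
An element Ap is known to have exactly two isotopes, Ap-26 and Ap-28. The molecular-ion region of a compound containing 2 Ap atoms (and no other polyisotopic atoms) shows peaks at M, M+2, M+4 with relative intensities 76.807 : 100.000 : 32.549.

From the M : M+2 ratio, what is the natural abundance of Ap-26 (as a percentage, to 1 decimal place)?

60.6%

Write p for the Ap-26 fraction. I(M+2)/I(M) = [C(2,1)·p^1·(1−p)] / p^2 = 2·(1−p)/p = 100.000/76.807 = 1.3020
(1−p)/p = 1.3020/2 = 0.6510  ⇒  p = 1/(1 + 0.6510) = 0.6057
Ap-26: 60.6%, Ap-28: 39.4%.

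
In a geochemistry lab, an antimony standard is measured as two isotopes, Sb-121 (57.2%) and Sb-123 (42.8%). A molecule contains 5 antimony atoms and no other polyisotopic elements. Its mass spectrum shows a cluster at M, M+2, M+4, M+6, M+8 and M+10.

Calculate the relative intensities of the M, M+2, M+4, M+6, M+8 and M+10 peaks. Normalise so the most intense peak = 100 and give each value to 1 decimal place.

Each Sb atom is independently Sb-121 (p = 0.572) or Sb-123 (q = 0.428); the cluster is the binomial expansion (p + q)^5.
P(M) = 0.572^5 = 0.061232
P(M+2) = 5 × 0.572^4 × 0.428^1 = 0.229086
P(M+4) = 10 × 0.572^3 × 0.428^2 = 0.342827
P(M+6) = 10 × 0.572^2 × 0.428^3 = 0.256521
P(M+8) = 5 × 0.572^1 × 0.428^4 = 0.095971
P(M+10) = 0.428^5 = 0.014362
The M+4 peak is largest (0.342827); scaling to 100 gives 17.9 : 66.8 : 100.0 : 74.8 : 28.0 : 4.2.

17.9 : 66.8 : 100.0 : 74.8 : 28.0 : 4.2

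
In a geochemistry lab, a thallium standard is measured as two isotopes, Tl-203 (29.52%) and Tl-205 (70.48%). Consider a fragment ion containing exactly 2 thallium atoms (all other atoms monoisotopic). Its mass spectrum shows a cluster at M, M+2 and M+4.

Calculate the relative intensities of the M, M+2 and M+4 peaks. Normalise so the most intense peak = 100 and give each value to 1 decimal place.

Expanding (0.2952 + 0.7048)^2:
P(M) = 0.2952^2 = 0.087143
P(M+2) = 2 × 0.2952^1 × 0.7048^1 = 0.416114
P(M+4) = 0.7048^2 = 0.496743
The M+4 peak is largest (0.496743); scaling to 100 gives 17.5 : 83.8 : 100.0.

17.5 : 83.8 : 100.0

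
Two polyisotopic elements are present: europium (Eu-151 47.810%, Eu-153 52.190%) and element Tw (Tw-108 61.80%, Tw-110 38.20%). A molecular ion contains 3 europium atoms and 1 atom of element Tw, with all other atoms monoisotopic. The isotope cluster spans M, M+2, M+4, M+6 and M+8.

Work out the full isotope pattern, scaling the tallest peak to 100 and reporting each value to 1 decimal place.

17.9 : 69.5 : 100.0 : 62.7 : 14.4

Europium pattern (n=3): 0.10928391 : 0.3578871 : 0.39067407 : 0.14215492
Element Tw pattern (n=1): 0.6180 : 0.3820
Convolve the two distributions (both contribute in 2-u steps):
  M: 0.10928391×0.6180 = 0.067537
  M+2: 0.10928391×0.3820 + 0.3578871×0.6180 = 0.262921
  M+4: 0.3578871×0.3820 + 0.39067407×0.6180 = 0.378149
  M+6: 0.39067407×0.3820 + 0.14215492×0.6180 = 0.237089
  M+8: 0.14215492×0.3820 = 0.054303
Scale to base peak (0.378149) = 100: 17.9 : 69.5 : 100.0 : 62.7 : 14.4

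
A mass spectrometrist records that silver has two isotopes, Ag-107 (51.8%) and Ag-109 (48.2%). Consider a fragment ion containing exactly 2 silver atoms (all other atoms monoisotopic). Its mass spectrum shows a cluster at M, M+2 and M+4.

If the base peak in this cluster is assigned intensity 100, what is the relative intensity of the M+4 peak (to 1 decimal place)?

Binomial terms of (0.518 + 0.482)^2: M 0.2683, M+2 0.4994, M+4 0.2323 → M+2 is the base peak.
P(M+2) = C(2,1) × 0.518^1 × 0.482^1 = 2 × 0.5180 × 0.4820 = 0.499352 (base)
P(M+4) = C(2,2) × 0.518^0 × 0.482^2 = 1 × 1.0000 × 0.232324 = 0.232324
Relative intensity = 0.232324 / 0.499352 × 100 = 46.5

46.5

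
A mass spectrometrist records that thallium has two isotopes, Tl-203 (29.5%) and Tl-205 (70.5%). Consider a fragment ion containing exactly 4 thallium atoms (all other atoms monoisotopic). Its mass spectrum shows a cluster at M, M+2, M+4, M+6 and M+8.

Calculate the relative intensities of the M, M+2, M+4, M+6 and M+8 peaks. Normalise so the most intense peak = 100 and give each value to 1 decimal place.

Expanding (0.295 + 0.705)^4:
P(M) = 0.295^4 = 0.007573
P(M+2) = 4 × 0.295^3 × 0.705^1 = 0.072396
P(M+4) = 6 × 0.295^2 × 0.705^2 = 0.259522
P(M+6) = 4 × 0.295^1 × 0.705^3 = 0.413475
P(M+8) = 0.705^4 = 0.247034
The M+6 peak is largest (0.413475); scaling to 100 gives 1.8 : 17.5 : 62.8 : 100.0 : 59.7.

1.8 : 17.5 : 62.8 : 100.0 : 59.7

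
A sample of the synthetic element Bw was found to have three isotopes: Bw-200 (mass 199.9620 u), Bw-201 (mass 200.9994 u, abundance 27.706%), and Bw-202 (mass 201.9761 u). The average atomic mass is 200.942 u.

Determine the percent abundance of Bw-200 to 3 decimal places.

Let x and y be the fractions of Bw-200 and Bw-202. Then x + y = 1 − 0.27706 = 0.72294 and 199.9620x + 201.9761y = 200.942 − 0.27706×200.9994 = 145.253106236.
Substituting: 199.9620x + 201.9761(0.72294 − x) = 145.253106236
(199.9620 − 201.9761)x = -0.763495498  ⇒  x = 0.37908, y = 0.34386
Bw-200: 37.908%, Bw-202: 34.386%.

37.908%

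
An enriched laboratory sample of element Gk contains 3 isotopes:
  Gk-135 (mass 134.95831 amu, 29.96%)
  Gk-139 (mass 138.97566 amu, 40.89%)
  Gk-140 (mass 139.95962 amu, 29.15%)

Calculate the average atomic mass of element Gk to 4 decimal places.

Weight each isotope mass by its fractional abundance: 0.2996 × 134.95831 + 0.4089 × 138.97566 + 0.2915 × 139.95962
= 40.433510 + 56.827147 + 40.798229 = 138.058886 amu

138.0589 amu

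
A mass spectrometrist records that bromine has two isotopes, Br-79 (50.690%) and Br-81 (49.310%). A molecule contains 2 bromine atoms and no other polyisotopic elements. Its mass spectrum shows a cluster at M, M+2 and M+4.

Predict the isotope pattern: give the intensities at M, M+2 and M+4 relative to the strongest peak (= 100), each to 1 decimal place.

The 2 Br atoms are independent, so intensities follow the terms of (0.50690 + 0.49310)^2.
P(M) = 0.50690^2 = 0.256948
P(M+2) = 2 × 0.50690^1 × 0.49310^1 = 0.499905
P(M+4) = 0.49310^2 = 0.243148
The M+2 peak is largest (0.499905); scaling to 100 gives 51.4 : 100.0 : 48.6.

51.4 : 100.0 : 48.6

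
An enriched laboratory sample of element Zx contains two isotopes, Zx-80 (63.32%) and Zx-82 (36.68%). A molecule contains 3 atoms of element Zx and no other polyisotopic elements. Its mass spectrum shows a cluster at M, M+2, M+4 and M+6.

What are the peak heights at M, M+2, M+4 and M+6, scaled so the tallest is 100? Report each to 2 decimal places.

57.54 : 100.00 : 57.93 : 11.19

Each Zx atom is independently Zx-80 (p = 0.6332) or Zx-82 (q = 0.3668); the cluster is the binomial expansion (p + q)^3.
P(M) = 0.6332^3 = 0.253877
P(M+2) = 3 × 0.6332^2 × 0.3668^1 = 0.441197
P(M+4) = 3 × 0.6332^1 × 0.3668^2 = 0.255576
P(M+6) = 0.3668^3 = 0.049350
The M+2 peak is largest (0.441197); scaling to 100 gives 57.54 : 100.00 : 57.93 : 11.19.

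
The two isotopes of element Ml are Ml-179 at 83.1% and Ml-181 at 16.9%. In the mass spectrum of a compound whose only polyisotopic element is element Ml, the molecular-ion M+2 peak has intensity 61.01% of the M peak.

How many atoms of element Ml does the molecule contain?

3

The M+2/M ratio from n Ml atoms is n · q/p = n · 0.169/0.831.
n = 0.6101 × 0.831/0.169 = 3.00 ≈ 3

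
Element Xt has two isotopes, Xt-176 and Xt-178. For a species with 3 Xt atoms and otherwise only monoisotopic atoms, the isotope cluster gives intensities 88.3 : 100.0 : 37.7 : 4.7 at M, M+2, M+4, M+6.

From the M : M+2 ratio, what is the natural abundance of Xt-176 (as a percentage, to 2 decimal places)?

Write p for the Xt-176 fraction. I(M+2)/I(M) = [C(3,1)·p^2·(1−p)] / p^3 = 3·(1−p)/p = 100.0/88.3 = 1.1325
(1−p)/p = 1.1325/3 = 0.3775  ⇒  p = 1/(1 + 0.3775) = 0.7260
Xt-176: 72.60%, Xt-178: 27.40%.

72.60%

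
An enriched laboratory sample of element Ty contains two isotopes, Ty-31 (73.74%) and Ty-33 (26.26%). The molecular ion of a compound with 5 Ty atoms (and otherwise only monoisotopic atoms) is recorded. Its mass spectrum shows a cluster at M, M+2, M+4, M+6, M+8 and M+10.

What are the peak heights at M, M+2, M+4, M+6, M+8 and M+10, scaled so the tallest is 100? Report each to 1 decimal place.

Expanding (0.7374 + 0.2626)^5:
P(M) = 0.7374^5 = 0.218030
P(M+2) = 5 × 0.7374^4 × 0.2626^1 = 0.388219
P(M+4) = 10 × 0.7374^3 × 0.2626^2 = 0.276502
P(M+6) = 10 × 0.7374^2 × 0.2626^3 = 0.098467
P(M+8) = 5 × 0.7374^1 × 0.2626^4 = 0.017533
P(M+10) = 0.2626^5 = 0.001249
The M+2 peak is largest (0.388219); scaling to 100 gives 56.2 : 100.0 : 71.2 : 25.4 : 4.5 : 0.3.

56.2 : 100.0 : 71.2 : 25.4 : 4.5 : 0.3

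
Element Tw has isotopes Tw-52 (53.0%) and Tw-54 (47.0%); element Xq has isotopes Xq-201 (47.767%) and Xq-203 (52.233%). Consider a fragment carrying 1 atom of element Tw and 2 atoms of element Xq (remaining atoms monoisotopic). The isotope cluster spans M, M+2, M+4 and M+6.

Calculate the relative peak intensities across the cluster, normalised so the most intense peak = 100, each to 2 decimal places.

31.90 : 98.04 : 100.00 : 33.82

Element Tw pattern (n=1): 0.5300 : 0.4700
Element Xq pattern (n=2): 0.22816863 : 0.49900274 : 0.27282863
Convolve the two distributions (both contribute in 2-u steps):
  M: 0.5300×0.22816863 = 0.120929
  M+2: 0.5300×0.49900274 + 0.4700×0.22816863 = 0.371711
  M+4: 0.5300×0.27282863 + 0.4700×0.49900274 = 0.379130
  M+6: 0.4700×0.27282863 = 0.128229
Scale to base peak (0.379130) = 100: 31.90 : 98.04 : 100.00 : 33.82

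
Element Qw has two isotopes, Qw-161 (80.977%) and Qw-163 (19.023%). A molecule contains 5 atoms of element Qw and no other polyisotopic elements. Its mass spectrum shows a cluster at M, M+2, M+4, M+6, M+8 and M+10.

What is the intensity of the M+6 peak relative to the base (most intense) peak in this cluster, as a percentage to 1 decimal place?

(0.80977 + 0.19023)^5 gives M 0.3482, M+2 0.4090, M+4 0.1922, M+6 0.0451, M+8 0.0053, M+10 0.0002; the largest is M+2.
P(M+2) = C(5,1) × 0.80977^4 × 0.19023^1 = 5 × 0.42997849 × 0.19023 = 0.408974 (base)
P(M+6) = C(5,3) × 0.80977^2 × 0.19023^3 = 10 × 0.65572745 × 0.00688394 = 0.045140
Relative intensity = 0.045140 / 0.408974 × 100 = 11.0

11.0%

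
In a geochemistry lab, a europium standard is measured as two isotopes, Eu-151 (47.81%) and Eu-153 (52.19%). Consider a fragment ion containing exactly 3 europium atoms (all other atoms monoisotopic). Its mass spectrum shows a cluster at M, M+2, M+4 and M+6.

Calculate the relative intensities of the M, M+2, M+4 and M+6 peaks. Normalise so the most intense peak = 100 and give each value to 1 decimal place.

28.0 : 91.6 : 100.0 : 36.4

Each Eu atom is independently Eu-151 (p = 0.4781) or Eu-153 (q = 0.5219); the cluster is the binomial expansion (p + q)^3.
P(M) = 0.4781^3 = 0.109284
P(M+2) = 3 × 0.4781^2 × 0.5219^1 = 0.357887
P(M+4) = 3 × 0.4781^1 × 0.5219^2 = 0.390674
P(M+6) = 0.5219^3 = 0.142155
The M+4 peak is largest (0.390674); scaling to 100 gives 28.0 : 91.6 : 100.0 : 36.4.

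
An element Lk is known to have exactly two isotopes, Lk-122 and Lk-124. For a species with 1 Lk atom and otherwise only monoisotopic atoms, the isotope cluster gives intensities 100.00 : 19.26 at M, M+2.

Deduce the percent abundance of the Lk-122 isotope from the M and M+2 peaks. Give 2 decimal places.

83.85%

Write p for the Lk-122 fraction. I(M+2)/I(M) = [C(1,1)·p^0·(1−p)] / p^1 = 1·(1−p)/p = 19.26/100.00 = 0.1926
(1−p)/p = 0.1926/1 = 0.1926  ⇒  p = 1/(1 + 0.1926) = 0.8385
Lk-122: 83.85%, Lk-124: 16.15%.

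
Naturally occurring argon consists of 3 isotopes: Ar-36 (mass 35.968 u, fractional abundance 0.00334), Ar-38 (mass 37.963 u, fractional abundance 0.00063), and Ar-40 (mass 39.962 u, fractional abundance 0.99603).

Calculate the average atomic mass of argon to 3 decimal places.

39.947 u

Weight each isotope mass by its fractional abundance: 0.00334 × 35.968 + 0.00063 × 37.963 + 0.99603 × 39.962
= 0.1201 + 0.0239 + 39.8034 = 39.9474 u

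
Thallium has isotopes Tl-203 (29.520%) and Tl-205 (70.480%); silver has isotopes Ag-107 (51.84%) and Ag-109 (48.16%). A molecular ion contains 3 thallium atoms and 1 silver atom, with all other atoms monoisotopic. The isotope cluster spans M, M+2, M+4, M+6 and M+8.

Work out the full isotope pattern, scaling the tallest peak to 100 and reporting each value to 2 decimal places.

Thallium pattern (n=3): 0.02572463 : 0.18425524 : 0.43991564 : 0.35010449
Silver pattern (n=1): 0.5184 : 0.4816
Convolve the two distributions (both contribute in 2-u steps):
  M: 0.02572463×0.5184 = 0.013336
  M+2: 0.02572463×0.4816 + 0.18425524×0.5184 = 0.107907
  M+4: 0.18425524×0.4816 + 0.43991564×0.5184 = 0.316790
  M+6: 0.43991564×0.4816 + 0.35010449×0.5184 = 0.393358
  M+8: 0.35010449×0.4816 = 0.168610
Scale to base peak (0.393358) = 100: 3.39 : 27.43 : 80.53 : 100.00 : 42.86

3.39 : 27.43 : 80.53 : 100.00 : 42.86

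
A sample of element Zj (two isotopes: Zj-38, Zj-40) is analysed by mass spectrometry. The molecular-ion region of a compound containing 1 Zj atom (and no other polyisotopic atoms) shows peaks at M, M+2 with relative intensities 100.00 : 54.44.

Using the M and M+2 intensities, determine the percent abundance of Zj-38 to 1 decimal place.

If p is the fraction of Zj that is Zj-38, then I(M+2)/I(M) = [C(1,1)·p^0·(1−p)] / p^1 = 1·(1−p)/p = 54.44/100.00 = 0.5444
(1−p)/p = 0.5444/1 = 0.5444  ⇒  p = 1/(1 + 0.5444) = 0.6475
Zj-38: 64.8%, Zj-40: 35.2%.

64.8%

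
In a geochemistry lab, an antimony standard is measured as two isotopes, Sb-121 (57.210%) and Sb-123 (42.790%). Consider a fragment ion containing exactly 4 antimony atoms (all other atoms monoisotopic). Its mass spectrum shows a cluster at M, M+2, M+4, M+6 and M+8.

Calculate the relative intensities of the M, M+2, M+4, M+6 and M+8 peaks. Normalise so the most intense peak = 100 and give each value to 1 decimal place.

Each Sb atom is independently Sb-121 (p = 0.57210) or Sb-123 (q = 0.42790); the cluster is the binomial expansion (p + q)^4.
P(M) = 0.57210^4 = 0.107124
P(M+2) = 4 × 0.57210^3 × 0.42790^1 = 0.320493
P(M+4) = 6 × 0.57210^2 × 0.42790^2 = 0.359567
P(M+6) = 4 × 0.57210^1 × 0.42790^3 = 0.179291
P(M+8) = 0.42790^4 = 0.033525
The M+4 peak is largest (0.359567); scaling to 100 gives 29.8 : 89.1 : 100.0 : 49.9 : 9.3.

29.8 : 89.1 : 100.0 : 49.9 : 9.3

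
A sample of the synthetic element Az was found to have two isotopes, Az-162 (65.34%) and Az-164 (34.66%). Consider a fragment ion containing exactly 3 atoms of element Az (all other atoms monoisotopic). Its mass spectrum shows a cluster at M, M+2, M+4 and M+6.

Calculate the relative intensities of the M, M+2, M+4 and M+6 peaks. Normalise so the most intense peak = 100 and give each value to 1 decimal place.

62.8 : 100.0 : 53.0 : 9.4

Expanding (0.6534 + 0.3466)^3:
P(M) = 0.6534^3 = 0.278957
P(M+2) = 3 × 0.6534^2 × 0.3466^1 = 0.443923
P(M+4) = 3 × 0.6534^1 × 0.3466^2 = 0.235482
P(M+6) = 0.3466^3 = 0.041638
The M+2 peak is largest (0.443923); scaling to 100 gives 62.8 : 100.0 : 53.0 : 9.4.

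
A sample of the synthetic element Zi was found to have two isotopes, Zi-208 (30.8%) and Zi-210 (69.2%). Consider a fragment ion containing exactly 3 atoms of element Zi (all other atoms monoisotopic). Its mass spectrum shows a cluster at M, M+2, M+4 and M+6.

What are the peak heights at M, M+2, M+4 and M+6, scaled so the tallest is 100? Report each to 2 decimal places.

Each Zi atom is independently Zi-208 (p = 0.308) or Zi-210 (q = 0.692); the cluster is the binomial expansion (p + q)^3.
P(M) = 0.308^3 = 0.029218
P(M+2) = 3 × 0.308^2 × 0.692^1 = 0.196938
P(M+4) = 3 × 0.308^1 × 0.692^2 = 0.442470
P(M+6) = 0.692^3 = 0.331374
The M+4 peak is largest (0.442470); scaling to 100 gives 6.60 : 44.51 : 100.00 : 74.89.

6.60 : 44.51 : 100.00 : 74.89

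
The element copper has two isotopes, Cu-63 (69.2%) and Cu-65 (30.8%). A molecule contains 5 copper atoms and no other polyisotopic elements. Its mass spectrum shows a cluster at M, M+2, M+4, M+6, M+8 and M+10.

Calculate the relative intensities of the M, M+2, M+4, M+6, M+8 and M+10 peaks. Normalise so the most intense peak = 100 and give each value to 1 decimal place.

Each Cu atom is independently Cu-63 (p = 0.692) or Cu-65 (q = 0.308); the cluster is the binomial expansion (p + q)^5.
P(M) = 0.692^5 = 0.158683
P(M+2) = 5 × 0.692^4 × 0.308^1 = 0.353139
P(M+4) = 10 × 0.692^3 × 0.308^2 = 0.314355
P(M+6) = 10 × 0.692^2 × 0.308^3 = 0.139915
P(M+8) = 5 × 0.692^1 × 0.308^4 = 0.031137
P(M+10) = 0.308^5 = 0.002772
The M+2 peak is largest (0.353139); scaling to 100 gives 44.9 : 100.0 : 89.0 : 39.6 : 8.8 : 0.8.

44.9 : 100.0 : 89.0 : 39.6 : 8.8 : 0.8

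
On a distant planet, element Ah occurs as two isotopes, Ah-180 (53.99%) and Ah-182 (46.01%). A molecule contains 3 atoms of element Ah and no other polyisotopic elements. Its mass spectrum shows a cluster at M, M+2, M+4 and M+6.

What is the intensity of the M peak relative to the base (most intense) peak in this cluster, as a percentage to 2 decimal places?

Binomial terms of (0.5399 + 0.4601)^3: M 0.1574, M+2 0.4023, M+4 0.3429, M+6 0.0974 → M+2 is the base peak.
P(M+2) = C(3,1) × 0.5399^2 × 0.4601^1 = 3 × 0.29149201 × 0.4601 = 0.402346 (base)
P(M) = C(3,0) × 0.5399^3 × 0.4601^0 = 1 × 0.15737654 × 1.0000 = 0.157377
Relative intensity = 0.157377 / 0.402346 × 100 = 39.11

39.11%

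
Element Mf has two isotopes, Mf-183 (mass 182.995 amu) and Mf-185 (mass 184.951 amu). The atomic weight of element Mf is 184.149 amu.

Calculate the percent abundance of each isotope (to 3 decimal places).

Let x be the fractional abundance of Mf-183; then Mf-185 has abundance 1 − x.
182.995·x + 184.951·(1 − x) = 184.149
(182.995 − 184.951)·x = 184.149 − 184.951
x = -0.802 / -1.956 = 0.41002 → 41.002% Mf-183, 58.998% Mf-185.

Mf-183: 41.002%, Mf-185: 58.998%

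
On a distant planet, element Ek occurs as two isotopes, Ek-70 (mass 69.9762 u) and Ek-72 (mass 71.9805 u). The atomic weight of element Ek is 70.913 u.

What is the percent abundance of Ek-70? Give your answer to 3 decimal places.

53.260%

Writing the weighted mean with unknown fraction x of Ek-70:
69.9762·x + 71.9805·(1 − x) = 70.913
(69.9762 − 71.9805)·x = 70.913 − 71.9805
x = -1.0675 / -2.0043 = 0.53260 → 53.260% Ek-70, 46.740% Ek-72.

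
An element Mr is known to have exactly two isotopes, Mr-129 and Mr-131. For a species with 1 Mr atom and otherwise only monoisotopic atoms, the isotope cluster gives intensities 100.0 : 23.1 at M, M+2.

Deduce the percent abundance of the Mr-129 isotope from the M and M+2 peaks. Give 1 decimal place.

81.2%

If p is the fraction of Mr that is Mr-129, then I(M+2)/I(M) = [C(1,1)·p^0·(1−p)] / p^1 = 1·(1−p)/p = 23.1/100.0 = 0.2310
(1−p)/p = 0.2310/1 = 0.2310  ⇒  p = 1/(1 + 0.2310) = 0.8123
Mr-129: 81.2%, Mr-131: 18.8%.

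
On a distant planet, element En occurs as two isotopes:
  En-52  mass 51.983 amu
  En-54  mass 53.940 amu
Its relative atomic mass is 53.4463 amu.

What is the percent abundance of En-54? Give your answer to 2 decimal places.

Let x be the fractional abundance of En-52; then En-54 has abundance 1 − x.
51.983·x + 53.940·(1 − x) = 53.4463
(51.983 − 53.940)·x = 53.4463 − 53.940
x = -0.4937 / -1.957 = 0.25227 → 25.23% En-52, 74.77% En-54.

74.77%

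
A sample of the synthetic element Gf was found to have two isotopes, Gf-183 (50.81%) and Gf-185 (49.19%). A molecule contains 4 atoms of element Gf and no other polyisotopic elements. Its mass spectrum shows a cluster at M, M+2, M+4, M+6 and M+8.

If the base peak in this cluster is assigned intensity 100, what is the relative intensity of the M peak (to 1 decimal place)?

17.8

Binomial terms of (0.5081 + 0.4919)^4: M 0.0666, M+2 0.2581, M+4 0.3748, M+6 0.2419, M+8 0.0585 → M+4 is the base peak.
P(M+4) = C(4,2) × 0.5081^2 × 0.4919^2 = 6 × 0.25816561 × 0.24196561 = 0.374803 (base)
P(M) = C(4,0) × 0.5081^4 × 0.4919^0 = 1 × 0.06664948 × 1.0000 = 0.066649
Relative intensity = 0.066649 / 0.374803 × 100 = 17.8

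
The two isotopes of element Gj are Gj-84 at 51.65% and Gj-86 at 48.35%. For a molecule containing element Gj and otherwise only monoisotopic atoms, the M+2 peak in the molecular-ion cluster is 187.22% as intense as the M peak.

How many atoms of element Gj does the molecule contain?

With n Gj atoms, P(M+2)/P(M) = C(n,1)·p^(n−1)q / p^n = n·q/p = n · 0.4835/0.5165.
n = 1.8722 × 0.5165/0.4835 = 2.00 ≈ 2

2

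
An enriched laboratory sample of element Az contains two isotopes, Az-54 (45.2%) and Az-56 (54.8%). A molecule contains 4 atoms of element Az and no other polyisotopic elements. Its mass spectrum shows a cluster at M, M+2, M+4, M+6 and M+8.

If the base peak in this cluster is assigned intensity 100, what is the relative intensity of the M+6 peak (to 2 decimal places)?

Binomial terms of (0.452 + 0.548)^4: M 0.0417, M+2 0.2024, M+4 0.3681, M+6 0.2975, M+8 0.0902 → M+4 is the base peak.
P(M+4) = C(4,2) × 0.452^2 × 0.548^2 = 6 × 0.204304 × 0.300304 = 0.368120 (base)
P(M+6) = C(4,3) × 0.452^1 × 0.548^3 = 4 × 0.4520 × 0.16456659 = 0.297536
Relative intensity = 0.297536 / 0.368120 × 100 = 80.83

80.83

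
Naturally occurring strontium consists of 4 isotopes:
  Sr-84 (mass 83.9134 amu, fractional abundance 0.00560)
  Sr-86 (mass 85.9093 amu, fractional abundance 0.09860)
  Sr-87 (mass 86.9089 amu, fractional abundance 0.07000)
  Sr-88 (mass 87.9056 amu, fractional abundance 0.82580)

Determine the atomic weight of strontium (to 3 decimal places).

The abundance-weighted mean is 0.00560 × 83.9134 + 0.09860 × 85.9093 + 0.07000 × 86.9089 + 0.82580 × 87.9056
= 0.46992 + 8.47066 + 6.08362 + 72.59244 = 87.61664 amu

87.617 amu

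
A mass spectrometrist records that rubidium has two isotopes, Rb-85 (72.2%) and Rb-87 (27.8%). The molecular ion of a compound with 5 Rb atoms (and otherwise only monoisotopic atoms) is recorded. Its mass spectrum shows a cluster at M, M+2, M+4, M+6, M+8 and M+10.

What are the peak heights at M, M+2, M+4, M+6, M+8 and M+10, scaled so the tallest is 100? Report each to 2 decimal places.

Each Rb atom is independently Rb-85 (p = 0.722) or Rb-87 (q = 0.278); the cluster is the binomial expansion (p + q)^5.
P(M) = 0.722^5 = 0.196194
P(M+2) = 5 × 0.722^4 × 0.278^1 = 0.377714
P(M+4) = 10 × 0.722^3 × 0.278^2 = 0.290872
P(M+6) = 10 × 0.722^2 × 0.278^3 = 0.111998
P(M+8) = 5 × 0.722^1 × 0.278^4 = 0.021562
P(M+10) = 0.278^5 = 0.001660
The M+2 peak is largest (0.377714); scaling to 100 gives 51.94 : 100.00 : 77.01 : 29.65 : 5.71 : 0.44.

51.94 : 100.00 : 77.01 : 29.65 : 5.71 : 0.44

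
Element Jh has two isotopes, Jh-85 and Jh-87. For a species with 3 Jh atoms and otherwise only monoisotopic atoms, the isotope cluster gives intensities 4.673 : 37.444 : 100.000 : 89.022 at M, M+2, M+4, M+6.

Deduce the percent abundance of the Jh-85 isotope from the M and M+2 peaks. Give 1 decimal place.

27.2%

Let p = fractional abundance of Jh-85. I(M+2)/I(M) = [C(3,1)·p^2·(1−p)] / p^3 = 3·(1−p)/p = 37.444/4.673 = 8.0128
(1−p)/p = 8.0128/3 = 2.6709  ⇒  p = 1/(1 + 2.6709) = 0.2724
Jh-85: 27.2%, Jh-87: 72.8%.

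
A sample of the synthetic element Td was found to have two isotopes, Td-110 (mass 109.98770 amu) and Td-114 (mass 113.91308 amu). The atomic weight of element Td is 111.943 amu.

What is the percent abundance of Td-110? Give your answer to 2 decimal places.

50.19%

Let x be the fractional abundance of Td-110; then Td-114 has abundance 1 − x.
109.98770·x + 113.91308·(1 − x) = 111.943
(109.98770 − 113.91308)·x = 111.943 − 113.91308
x = -1.97008 / -3.92538 = 0.50188 → 50.19% Td-110, 49.81% Td-114.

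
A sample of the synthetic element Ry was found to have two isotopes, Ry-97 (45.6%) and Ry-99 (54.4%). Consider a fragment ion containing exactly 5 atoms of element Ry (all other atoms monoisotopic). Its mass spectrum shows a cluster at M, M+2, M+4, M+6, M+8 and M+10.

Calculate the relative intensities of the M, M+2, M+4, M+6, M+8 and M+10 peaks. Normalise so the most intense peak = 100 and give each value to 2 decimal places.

The 5 Ry atoms are independent, so intensities follow the terms of (0.456 + 0.544)^5.
P(M) = 0.456^5 = 0.019716
P(M+2) = 5 × 0.456^4 × 0.544^1 = 0.117606
P(M+4) = 10 × 0.456^3 × 0.544^2 = 0.280603
P(M+6) = 10 × 0.456^2 × 0.544^3 = 0.334754
P(M+8) = 5 × 0.456^1 × 0.544^4 = 0.199678
P(M+10) = 0.544^5 = 0.047642
The M+6 peak is largest (0.334754); scaling to 100 gives 5.89 : 35.13 : 83.82 : 100.00 : 59.65 : 14.23.

5.89 : 35.13 : 83.82 : 100.00 : 59.65 : 14.23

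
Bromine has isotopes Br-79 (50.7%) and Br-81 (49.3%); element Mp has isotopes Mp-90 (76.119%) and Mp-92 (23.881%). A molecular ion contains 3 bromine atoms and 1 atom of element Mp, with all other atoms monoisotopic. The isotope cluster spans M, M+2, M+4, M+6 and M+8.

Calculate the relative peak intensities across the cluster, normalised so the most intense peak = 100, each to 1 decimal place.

Bromine pattern (n=3): 0.13032384 : 0.38017547 : 0.36967753 : 0.11982316
Element Mp pattern (n=1): 0.76119 : 0.23881
Convolve the two distributions (both contribute in 2-u steps):
  M: 0.13032384×0.76119 = 0.099201
  M+2: 0.13032384×0.23881 + 0.38017547×0.76119 = 0.320508
  M+4: 0.38017547×0.23881 + 0.36967753×0.76119 = 0.372185
  M+6: 0.36967753×0.23881 + 0.11982316×0.76119 = 0.179491
  M+8: 0.11982316×0.23881 = 0.028615
Scale to base peak (0.372185) = 100: 26.7 : 86.1 : 100.0 : 48.2 : 7.7

26.7 : 86.1 : 100.0 : 48.2 : 7.7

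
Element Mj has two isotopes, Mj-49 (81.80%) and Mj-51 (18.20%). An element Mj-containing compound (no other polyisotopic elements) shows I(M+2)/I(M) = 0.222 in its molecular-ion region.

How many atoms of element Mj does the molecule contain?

1

The M+2/M ratio from n Mj atoms is n · q/p = n · 0.1820/0.8180.
n = 0.222 × 0.8180/0.1820 = 1.00 ≈ 1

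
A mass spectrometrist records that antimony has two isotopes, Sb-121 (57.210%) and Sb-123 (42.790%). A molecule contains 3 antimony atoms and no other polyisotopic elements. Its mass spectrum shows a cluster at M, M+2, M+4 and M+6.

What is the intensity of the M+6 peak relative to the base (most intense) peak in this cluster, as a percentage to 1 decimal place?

(0.57210 + 0.42790)^3 gives M 0.1872, M+2 0.4202, M+4 0.3143, M+6 0.0783; the largest is M+2.
P(M+2) = C(3,1) × 0.57210^2 × 0.42790^1 = 3 × 0.32729841 × 0.4279 = 0.420153 (base)
P(M+6) = C(3,3) × 0.57210^0 × 0.42790^3 = 1 × 1.0000 × 0.07834781 = 0.078348
Relative intensity = 0.078348 / 0.420153 × 100 = 18.6

18.6%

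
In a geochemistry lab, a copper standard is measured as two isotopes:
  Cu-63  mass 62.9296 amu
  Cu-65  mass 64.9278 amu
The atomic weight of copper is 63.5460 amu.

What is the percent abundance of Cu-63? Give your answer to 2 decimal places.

69.15%

With x = fraction of Cu-63 (so Cu-65 is 1 − x):
62.9296·x + 64.9278·(1 − x) = 63.5460
(62.9296 − 64.9278)·x = 63.5460 − 64.9278
x = -1.3818 / -1.9982 = 0.69152 → 69.15% Cu-63, 30.85% Cu-65.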